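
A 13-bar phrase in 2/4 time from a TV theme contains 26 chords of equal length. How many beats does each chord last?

1 beat

13 bars × 2 beats/bar = 26 beats total.
26 beats ÷ 26 chords = 1 beats per chord.
(That is a quarter note.)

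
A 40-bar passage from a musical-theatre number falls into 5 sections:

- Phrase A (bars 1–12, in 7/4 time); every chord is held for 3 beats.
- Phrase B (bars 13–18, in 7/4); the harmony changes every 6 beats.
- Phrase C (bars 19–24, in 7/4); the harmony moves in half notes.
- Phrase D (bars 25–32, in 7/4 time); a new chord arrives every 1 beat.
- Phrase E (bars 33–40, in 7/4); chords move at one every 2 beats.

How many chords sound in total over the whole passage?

140 chords

A: 12·7 = 84 beats, 84/3 = 28 chords.
B: 6·7 = 42 beats, 42/6 = 7 chords.
C: 6·7 = 42 beats, 42/2 = 21 chords.
D: 8·7 = 56 beats, 56/1 = 56 chords.
E: 8·7 = 56 beats, 56/2 = 28 chords.
Total: 28 + 7 + 21 + 56 + 28 = 140.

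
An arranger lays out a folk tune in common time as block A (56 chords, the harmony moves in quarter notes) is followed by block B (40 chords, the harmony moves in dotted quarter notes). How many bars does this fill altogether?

A: 56 × 1 = 56 beats = 14 bars.
B: 40 × 1.5 = 60 beats = 15 bars.
Total: 14 + 15 = 29 bars.

29 bars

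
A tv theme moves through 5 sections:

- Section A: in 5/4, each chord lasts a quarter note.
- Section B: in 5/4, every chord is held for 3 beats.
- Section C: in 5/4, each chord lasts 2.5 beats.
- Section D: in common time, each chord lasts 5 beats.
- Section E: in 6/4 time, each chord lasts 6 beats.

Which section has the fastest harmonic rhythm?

Section A

A: 5/1 = 5 chords/bar.
B: 5/3 = 5/3 chords/bar.
C: 5/2.5 = 2 chords/bar.
D: 4/5 = 0.8 chords/bar.
E: 6/6 = 1 chord/bar.
Fastest is A at 5 chords/bar.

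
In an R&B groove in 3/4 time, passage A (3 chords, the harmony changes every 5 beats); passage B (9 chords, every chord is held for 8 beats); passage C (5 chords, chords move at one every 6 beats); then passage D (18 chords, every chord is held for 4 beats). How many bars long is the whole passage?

A: 3 × 5 = 15 beats = 5 bars.
B: 9 × 8 = 72 beats = 24 bars.
C: 5 × 6 = 30 beats = 10 bars.
D: 18 × 4 = 72 beats = 24 bars.
Total: 5 + 24 + 10 + 24 = 63 bars.

63 bars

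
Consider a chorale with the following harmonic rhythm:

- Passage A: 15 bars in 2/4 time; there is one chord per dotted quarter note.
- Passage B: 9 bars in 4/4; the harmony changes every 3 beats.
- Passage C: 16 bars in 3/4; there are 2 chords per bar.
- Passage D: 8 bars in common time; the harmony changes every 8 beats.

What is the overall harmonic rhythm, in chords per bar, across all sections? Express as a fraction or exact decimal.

17/12 chords per bar

A: 15 bars of 2 beats is 30 beats; at 1.5 beats each that's 20 chords.
B: 9 bars of 4 beats is 36 beats; at 3 beats each that's 12 chords.
C: 16 bars of 3 beats is 48 beats; at 1.5 beats each that's 32 chords.
D: 8 bars of 4 beats is 32 beats; at 8 beats each that's 4 chords.
Overall: 68 chords over 48 bars → 68/48 = 17/12 chords per bar.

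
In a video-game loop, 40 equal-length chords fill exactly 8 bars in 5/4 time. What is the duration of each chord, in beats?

1 beat

8 bars × 5 beats/bar = 40 beats total.
40 beats ÷ 40 chords = 1 beats per chord.
(That is a quarter note.)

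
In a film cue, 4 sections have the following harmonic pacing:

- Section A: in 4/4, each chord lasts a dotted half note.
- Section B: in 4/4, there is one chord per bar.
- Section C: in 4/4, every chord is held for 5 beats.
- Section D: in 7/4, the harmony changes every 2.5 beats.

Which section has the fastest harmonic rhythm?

A: 4 beats/bar ÷ 3 beats/chord = 4/3 chords/bar.
B: 4 beats/bar ÷ 4 beats/chord = 1 chord/bar.
C: 4 beats/bar ÷ 5 beats/chord = 0.8 chords/bar.
D: 7 beats/bar ÷ 2.5 beats/chord = 2.8 chords/bar.
Fastest is D at 2.8 chords/bar.

Section D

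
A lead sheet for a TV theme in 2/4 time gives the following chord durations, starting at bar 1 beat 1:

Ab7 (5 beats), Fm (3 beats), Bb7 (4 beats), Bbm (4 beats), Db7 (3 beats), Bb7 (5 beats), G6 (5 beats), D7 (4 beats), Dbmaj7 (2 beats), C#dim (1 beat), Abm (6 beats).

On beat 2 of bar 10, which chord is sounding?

Beat 2 of bar 10 is beat (10−1)×2 + 2 = 20 overall.
Running totals: Ab7 ends at 5, Fm ends at 8, Bb7 ends at 12, Bbm ends at 16, Db7 ends at 19, Bb7 ends at 24.
Beat 20 falls within Bb7.

Bb7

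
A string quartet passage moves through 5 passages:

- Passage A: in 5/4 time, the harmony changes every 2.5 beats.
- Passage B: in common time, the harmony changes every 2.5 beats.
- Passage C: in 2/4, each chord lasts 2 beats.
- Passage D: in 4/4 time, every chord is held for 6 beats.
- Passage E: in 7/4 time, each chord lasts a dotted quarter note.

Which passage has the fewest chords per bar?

Passage D

A: each chord is 2.5 beats in 5/4, so 2 per bar.
B: each chord is 2.5 beats in 4/4, so 1.6 per bar.
C: each chord is 2 beats in 2/4, so 1 per bar.
D: each chord is 6 beats in 4/4, so 2/3 per bar.
E: each chord is 1.5 beats in 7/4, so 14/3 per bar.
Slowest is D at 2/3 chords/bar.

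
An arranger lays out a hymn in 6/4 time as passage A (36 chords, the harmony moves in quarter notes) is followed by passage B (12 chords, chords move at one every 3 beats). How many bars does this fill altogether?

12 bars

A: 36 × 1 = 36 beats = 6 bars.
B: 12 × 3 = 36 beats = 6 bars.
Total: 6 + 6 = 12 bars.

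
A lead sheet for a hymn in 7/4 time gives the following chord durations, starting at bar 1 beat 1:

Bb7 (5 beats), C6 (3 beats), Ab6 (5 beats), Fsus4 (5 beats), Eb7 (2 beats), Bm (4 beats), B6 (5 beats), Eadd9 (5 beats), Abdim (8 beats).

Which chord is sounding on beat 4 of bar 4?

B6

Beat 4 of bar 4 is beat (4−1)×7 + 4 = 25 overall.
Running totals: Bb7 ends at 5, C6 ends at 8, Ab6 ends at 13, Fsus4 ends at 18, Eb7 ends at 20, Bm ends at 24, B6 ends at 29.
Beat 25 falls within B6.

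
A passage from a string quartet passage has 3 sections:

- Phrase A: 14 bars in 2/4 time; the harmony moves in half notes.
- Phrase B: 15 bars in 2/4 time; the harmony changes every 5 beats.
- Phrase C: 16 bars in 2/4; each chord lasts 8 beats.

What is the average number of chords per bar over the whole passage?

8/15 chords per bar

A: 14 bars of 2 beats is 28 beats; at 2 beats each that's 14 chords.
B: 15 bars of 2 beats is 30 beats; at 5 beats each that's 6 chords.
C: 16 bars of 2 beats is 32 beats; at 8 beats each that's 4 chords.
Overall: 24 chords over 45 bars → 24/45 = 8/15 chords per bar.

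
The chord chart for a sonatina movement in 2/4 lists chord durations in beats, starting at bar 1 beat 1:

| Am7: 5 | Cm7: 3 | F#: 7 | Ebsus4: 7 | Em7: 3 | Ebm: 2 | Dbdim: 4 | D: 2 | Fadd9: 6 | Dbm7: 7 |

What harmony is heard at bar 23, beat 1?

Dbm7

Beat 1 of bar 23 is beat (23−1)×2 + 1 = 45 overall.
Running totals: Am7 ends at 5, Cm7 ends at 8, F# ends at 15, Ebsus4 ends at 22, Em7 ends at 25, Ebm ends at 27, Dbdim ends at 31, D ends at 33, Fadd9 ends at 39, Dbm7 ends at 46.
Beat 45 falls within Dbm7.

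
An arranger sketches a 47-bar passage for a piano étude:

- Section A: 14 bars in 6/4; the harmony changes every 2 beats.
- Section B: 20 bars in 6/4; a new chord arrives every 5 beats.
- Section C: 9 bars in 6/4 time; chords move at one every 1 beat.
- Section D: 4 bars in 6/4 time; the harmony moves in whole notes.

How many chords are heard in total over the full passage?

A: 14·6 = 84 beats, 84/2 = 42 chords.
B: 20·6 = 120 beats, 120/5 = 24 chords.
C: 9·6 = 54 beats, 54/1 = 54 chords.
D: 4·6 = 24 beats, 24/4 = 6 chords.
Total: 42 + 24 + 54 + 6 = 126.

126 chords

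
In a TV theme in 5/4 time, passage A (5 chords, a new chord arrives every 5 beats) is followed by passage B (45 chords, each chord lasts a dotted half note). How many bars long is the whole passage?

32 bars

A: 5 × 5 = 25 beats = 5 bars.
B: 45 × 3 = 135 beats = 27 bars.
Total: 5 + 27 = 32 bars.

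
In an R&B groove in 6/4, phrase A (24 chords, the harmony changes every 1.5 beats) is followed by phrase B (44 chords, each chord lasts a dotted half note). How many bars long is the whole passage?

28 bars

A: 24 × 1.5 = 36 beats = 6 bars.
B: 44 × 3 = 132 beats = 22 bars.
Total: 6 + 22 = 28 bars.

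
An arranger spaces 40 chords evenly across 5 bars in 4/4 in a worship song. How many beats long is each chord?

5 bars × 4 beats/bar = 20 beats total.
20 beats ÷ 40 chords = 0.5 beats per chord.
(That is an eighth note.)

0.5 beats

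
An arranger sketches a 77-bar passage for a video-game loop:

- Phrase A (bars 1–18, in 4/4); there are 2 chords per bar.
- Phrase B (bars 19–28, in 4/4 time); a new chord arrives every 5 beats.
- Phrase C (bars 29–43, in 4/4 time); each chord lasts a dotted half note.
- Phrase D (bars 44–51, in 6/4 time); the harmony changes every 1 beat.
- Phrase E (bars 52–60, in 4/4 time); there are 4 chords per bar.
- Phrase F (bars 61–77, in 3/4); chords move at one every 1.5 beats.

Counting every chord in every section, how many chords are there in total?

182 chords

A has 72 beats and chords last 2 each, so 36 chords.
B has 40 beats and chords last 5 each, so 8 chords.
C has 60 beats and chords last 3 each, so 20 chords.
D has 48 beats and chords last 1 each, so 48 chords.
E has 36 beats and chords last 1 each, so 36 chords.
F has 51 beats and chords last 1.5 each, so 34 chords.
Total: 36 + 8 + 20 + 48 + 36 + 34 = 182.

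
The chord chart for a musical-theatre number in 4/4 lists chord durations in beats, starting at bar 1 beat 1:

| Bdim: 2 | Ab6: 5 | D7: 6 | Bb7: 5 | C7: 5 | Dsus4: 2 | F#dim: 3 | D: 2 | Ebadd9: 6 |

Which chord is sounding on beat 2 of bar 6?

C7

Beat 2 of bar 6 is beat (6−1)×4 + 2 = 22 overall.
Running totals: Bdim ends at 2, Ab6 ends at 7, D7 ends at 13, Bb7 ends at 18, C7 ends at 23.
Beat 22 falls within C7.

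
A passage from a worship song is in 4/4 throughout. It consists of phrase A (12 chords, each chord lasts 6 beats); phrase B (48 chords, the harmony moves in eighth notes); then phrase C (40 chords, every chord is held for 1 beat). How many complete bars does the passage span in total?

34 bars

A: 12 × 6 = 72 beats = 18 bars.
B: 48 × 0.5 = 24 beats = 6 bars.
C: 40 × 1 = 40 beats = 10 bars.
Total: 18 + 6 + 10 = 34 bars.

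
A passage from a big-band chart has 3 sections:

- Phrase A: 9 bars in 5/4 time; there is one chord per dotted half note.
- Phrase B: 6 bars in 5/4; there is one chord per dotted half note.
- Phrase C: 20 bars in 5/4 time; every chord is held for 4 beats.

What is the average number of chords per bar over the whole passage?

10/7 chords per bar

A: 9 bars of 5 beats is 45 beats; at 3 beats each that's 15 chords.
B: 6 bars of 5 beats is 30 beats; at 3 beats each that's 10 chords.
C: 20 bars of 5 beats is 100 beats; at 4 beats each that's 25 chords.
Overall: 50 chords over 35 bars → 50/35 = 10/7 chords per bar.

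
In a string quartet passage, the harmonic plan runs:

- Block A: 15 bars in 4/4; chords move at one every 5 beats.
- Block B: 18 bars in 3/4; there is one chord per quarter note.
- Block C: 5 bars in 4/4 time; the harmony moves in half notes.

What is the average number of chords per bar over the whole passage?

2 chords per bar

A: 15 × 4 = 60 beats ÷ 5 = 12 chords.
B: 18 × 3 = 54 beats ÷ 1 = 54 chords.
C: 5 × 4 = 20 beats ÷ 2 = 10 chords.
Overall: 76 chords over 38 bars → 76/38 = 2 chords per bar.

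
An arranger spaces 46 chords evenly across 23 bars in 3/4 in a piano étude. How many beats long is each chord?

23 bars × 3 beats/bar = 69 beats total.
69 beats ÷ 46 chords = 1.5 beats per chord.
(That is a dotted quarter note.)

1.5 beats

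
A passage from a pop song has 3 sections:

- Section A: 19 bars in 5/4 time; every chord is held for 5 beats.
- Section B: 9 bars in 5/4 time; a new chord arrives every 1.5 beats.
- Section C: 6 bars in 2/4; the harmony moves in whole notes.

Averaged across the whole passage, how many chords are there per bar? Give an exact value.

A: 19 × 5 = 95 beats ÷ 5 = 19 chords.
B: 9 × 5 = 45 beats ÷ 1.5 = 30 chords.
C: 6 × 2 = 12 beats ÷ 4 = 3 chords.
Overall: 52 chords over 34 bars → 52/34 = 26/17 chords per bar.

26/17 chords per bar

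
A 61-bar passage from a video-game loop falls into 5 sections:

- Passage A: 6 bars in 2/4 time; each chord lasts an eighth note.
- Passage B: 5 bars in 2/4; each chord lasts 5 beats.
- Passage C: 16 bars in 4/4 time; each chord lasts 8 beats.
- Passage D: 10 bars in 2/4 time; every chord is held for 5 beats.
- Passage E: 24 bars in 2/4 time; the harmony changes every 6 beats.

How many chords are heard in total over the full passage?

46 chords

A: 6 bars × 2 beats = 12 beats; 0.5 beats/chord → 24 chords.
B: 5 bars × 2 beats = 10 beats; 5 beats/chord → 2 chords.
C: 16 bars × 4 beats = 64 beats; 8 beats/chord → 8 chords.
D: 10 bars × 2 beats = 20 beats; 5 beats/chord → 4 chords.
E: 24 bars × 2 beats = 48 beats; 6 beats/chord → 8 chords.
Total: 24 + 2 + 8 + 4 + 8 = 46.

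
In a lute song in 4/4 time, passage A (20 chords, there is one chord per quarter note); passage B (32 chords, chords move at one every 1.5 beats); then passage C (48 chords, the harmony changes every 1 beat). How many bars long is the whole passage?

A: 20 × 1 = 20 beats = 5 bars.
B: 32 × 1.5 = 48 beats = 12 bars.
C: 48 × 1 = 48 beats = 12 bars.
Total: 5 + 12 + 12 = 29 bars.

29 bars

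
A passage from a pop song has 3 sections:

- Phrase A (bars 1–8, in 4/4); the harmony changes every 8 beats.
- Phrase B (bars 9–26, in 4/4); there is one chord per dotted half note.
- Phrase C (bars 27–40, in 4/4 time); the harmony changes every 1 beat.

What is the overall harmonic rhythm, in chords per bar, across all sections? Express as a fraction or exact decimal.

A: 8 × 4 = 32 beats ÷ 8 = 4 chords.
B: 18 × 4 = 72 beats ÷ 3 = 24 chords.
C: 14 × 4 = 56 beats ÷ 1 = 56 chords.
Overall: 84 chords over 40 bars → 84/40 = 2.1 chords per bar.

2.1 chords per bar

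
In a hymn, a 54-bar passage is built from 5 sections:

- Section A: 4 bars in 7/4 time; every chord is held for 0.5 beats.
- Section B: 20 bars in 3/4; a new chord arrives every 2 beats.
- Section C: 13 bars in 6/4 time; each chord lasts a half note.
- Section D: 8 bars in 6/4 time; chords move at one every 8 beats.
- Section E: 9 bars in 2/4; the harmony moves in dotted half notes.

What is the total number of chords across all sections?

137 chords

A: 4 bars × 7 beats = 28 beats; 0.5 beats/chord → 56 chords.
B: 20 bars × 3 beats = 60 beats; 2 beats/chord → 30 chords.
C: 13 bars × 6 beats = 78 beats; 2 beats/chord → 39 chords.
D: 8 bars × 6 beats = 48 beats; 8 beats/chord → 6 chords.
E: 9 bars × 2 beats = 18 beats; 3 beats/chord → 6 chords.
Total: 56 + 30 + 39 + 6 + 6 = 137.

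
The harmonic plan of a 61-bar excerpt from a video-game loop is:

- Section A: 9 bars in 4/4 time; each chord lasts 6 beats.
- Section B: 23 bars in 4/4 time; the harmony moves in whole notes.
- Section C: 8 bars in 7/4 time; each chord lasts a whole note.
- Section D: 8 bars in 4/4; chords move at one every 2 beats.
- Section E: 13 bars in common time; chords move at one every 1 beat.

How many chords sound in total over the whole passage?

111 chords

A: 9 bars × 4 beats = 36 beats; 6 beats/chord → 6 chords.
B: 23 bars × 4 beats = 92 beats; 4 beats/chord → 23 chords.
C: 8 bars × 7 beats = 56 beats; 4 beats/chord → 14 chords.
D: 8 bars × 4 beats = 32 beats; 2 beats/chord → 16 chords.
E: 13 bars × 4 beats = 52 beats; 1 beat/chord → 52 chords.
Total: 6 + 23 + 14 + 16 + 52 = 111.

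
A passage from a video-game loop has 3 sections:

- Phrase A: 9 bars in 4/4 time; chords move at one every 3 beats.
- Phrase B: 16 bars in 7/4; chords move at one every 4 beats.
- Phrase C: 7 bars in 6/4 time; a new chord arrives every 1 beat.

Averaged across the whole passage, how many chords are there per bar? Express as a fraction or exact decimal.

41/16 chords per bar

A: 9 × 4 = 36 beats ÷ 3 = 12 chords.
B: 16 × 7 = 112 beats ÷ 4 = 28 chords.
C: 7 × 6 = 42 beats ÷ 1 = 42 chords.
Overall: 82 chords over 32 bars → 82/32 = 41/16 chords per bar.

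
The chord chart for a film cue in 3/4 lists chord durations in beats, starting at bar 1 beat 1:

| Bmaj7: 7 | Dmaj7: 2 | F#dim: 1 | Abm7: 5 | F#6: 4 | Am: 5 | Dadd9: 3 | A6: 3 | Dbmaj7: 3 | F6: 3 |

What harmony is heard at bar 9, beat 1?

Beat 1 of bar 9 is beat (9−1)×3 + 1 = 25 overall.
Running totals: Bmaj7 ends at 7, Dmaj7 ends at 9, F#dim ends at 10, Abm7 ends at 15, F#6 ends at 19, Am ends at 24, Dadd9 ends at 27.
Beat 25 falls within Dadd9.

Dadd9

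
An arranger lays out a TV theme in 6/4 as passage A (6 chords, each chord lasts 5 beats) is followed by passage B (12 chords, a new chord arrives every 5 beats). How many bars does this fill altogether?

A: 6 × 5 = 30 beats = 5 bars.
B: 12 × 5 = 60 beats = 10 bars.
Total: 5 + 10 = 15 bars.

15 bars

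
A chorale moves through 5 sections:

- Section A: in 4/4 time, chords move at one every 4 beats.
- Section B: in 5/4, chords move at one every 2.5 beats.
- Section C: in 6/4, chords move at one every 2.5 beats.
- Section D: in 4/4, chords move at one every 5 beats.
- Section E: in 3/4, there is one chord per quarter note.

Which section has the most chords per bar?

Section E

A: 4 beats/bar ÷ 4 beats/chord = 1 chord/bar.
B: 5 beats/bar ÷ 2.5 beats/chord = 2 chords/bar.
C: 6 beats/bar ÷ 2.5 beats/chord = 2.4 chords/bar.
D: 4 beats/bar ÷ 5 beats/chord = 0.8 chords/bar.
E: 3 beats/bar ÷ 1 beat/chord = 3 chords/bar.
Fastest is E at 3 chords/bar.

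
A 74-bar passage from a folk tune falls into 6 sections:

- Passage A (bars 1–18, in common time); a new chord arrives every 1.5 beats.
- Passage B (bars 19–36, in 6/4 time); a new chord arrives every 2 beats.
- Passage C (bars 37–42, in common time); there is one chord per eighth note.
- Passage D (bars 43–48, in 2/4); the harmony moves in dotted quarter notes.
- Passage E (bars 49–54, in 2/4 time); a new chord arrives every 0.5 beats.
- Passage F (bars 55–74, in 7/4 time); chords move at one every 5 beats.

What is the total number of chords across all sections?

210 chords

A: 18·4 = 72 beats, 72/1.5 = 48 chords.
B: 18·6 = 108 beats, 108/2 = 54 chords.
C: 6·4 = 24 beats, 24/0.5 = 48 chords.
D: 6·2 = 12 beats, 12/1.5 = 8 chords.
E: 6·2 = 12 beats, 12/0.5 = 24 chords.
F: 20·7 = 140 beats, 140/5 = 28 chords.
Total: 48 + 54 + 48 + 8 + 24 + 28 = 210.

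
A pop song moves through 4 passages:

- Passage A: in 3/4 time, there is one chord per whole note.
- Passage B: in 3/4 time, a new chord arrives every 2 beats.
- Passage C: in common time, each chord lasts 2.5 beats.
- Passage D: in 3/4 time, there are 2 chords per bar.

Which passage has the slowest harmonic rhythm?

A: 3/4 = 0.75 chords/bar.
B: 3/2 = 1.5 chords/bar.
C: 4/2.5 = 1.6 chords/bar.
D: 3/1.5 = 2 chords/bar.
Slowest is A at 0.75 chords/bar.

Passage A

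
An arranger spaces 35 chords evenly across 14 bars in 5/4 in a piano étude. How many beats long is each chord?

2 beats

14 bars × 5 beats/bar = 70 beats total.
70 beats ÷ 35 chords = 2 beats per chord.
(That is a half note.)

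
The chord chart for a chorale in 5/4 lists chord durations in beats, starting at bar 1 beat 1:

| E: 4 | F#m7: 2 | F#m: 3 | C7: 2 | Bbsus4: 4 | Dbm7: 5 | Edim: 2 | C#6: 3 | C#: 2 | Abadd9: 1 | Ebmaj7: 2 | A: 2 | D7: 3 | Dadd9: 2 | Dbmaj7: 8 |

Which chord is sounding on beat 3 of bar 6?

Abadd9

Beat 3 of bar 6 is beat (6−1)×5 + 3 = 28 overall.
Running totals: E ends at 4, F#m7 ends at 6, F#m ends at 9, C7 ends at 11, Bbsus4 ends at 15, Dbm7 ends at 20, Edim ends at 22, C#6 ends at 25, C# ends at 27, Abadd9 ends at 28.
Beat 28 falls within Abadd9.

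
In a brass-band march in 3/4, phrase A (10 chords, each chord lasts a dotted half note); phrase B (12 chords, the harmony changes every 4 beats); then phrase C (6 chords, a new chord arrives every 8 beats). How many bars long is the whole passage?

42 bars

A: 10 × 3 = 30 beats = 10 bars.
B: 12 × 4 = 48 beats = 16 bars.
C: 6 × 8 = 48 beats = 16 bars.
Total: 10 + 16 + 16 = 42 bars.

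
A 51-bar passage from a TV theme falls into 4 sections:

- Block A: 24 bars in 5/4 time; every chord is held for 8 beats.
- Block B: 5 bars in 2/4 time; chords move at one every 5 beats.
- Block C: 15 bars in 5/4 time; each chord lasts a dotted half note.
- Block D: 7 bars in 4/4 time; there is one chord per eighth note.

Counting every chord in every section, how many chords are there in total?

98 chords

A has 120 beats and chords last 8 each, so 15 chords.
B has 10 beats and chords last 5 each, so 2 chords.
C has 75 beats and chords last 3 each, so 25 chords.
D has 28 beats and chords last 0.5 each, so 56 chords.
Total: 15 + 2 + 25 + 56 = 98.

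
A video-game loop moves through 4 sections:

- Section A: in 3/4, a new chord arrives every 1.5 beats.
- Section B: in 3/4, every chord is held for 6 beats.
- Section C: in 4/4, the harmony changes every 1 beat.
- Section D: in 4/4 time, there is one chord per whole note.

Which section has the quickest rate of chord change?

A: each chord is 1.5 beats in 3/4, so 2 per bar.
B: each chord is 6 beats in 3/4, so 0.5 per bar.
C: each chord is 1 beat in 4/4, so 4 per bar.
D: each chord is 4 beats in 4/4, so 1 per bar.
Fastest is C at 4 chords/bar.

Section C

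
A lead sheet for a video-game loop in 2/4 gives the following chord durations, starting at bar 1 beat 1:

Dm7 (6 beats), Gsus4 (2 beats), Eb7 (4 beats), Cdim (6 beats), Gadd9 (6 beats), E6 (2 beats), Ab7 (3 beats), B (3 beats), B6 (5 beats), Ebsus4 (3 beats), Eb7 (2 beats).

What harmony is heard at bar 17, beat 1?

B6

Beat 1 of bar 17 is beat (17−1)×2 + 1 = 33 overall.
Running totals: Dm7 ends at 6, Gsus4 ends at 8, Eb7 ends at 12, Cdim ends at 18, Gadd9 ends at 24, E6 ends at 26, Ab7 ends at 29, B ends at 32, B6 ends at 37.
Beat 33 falls within B6.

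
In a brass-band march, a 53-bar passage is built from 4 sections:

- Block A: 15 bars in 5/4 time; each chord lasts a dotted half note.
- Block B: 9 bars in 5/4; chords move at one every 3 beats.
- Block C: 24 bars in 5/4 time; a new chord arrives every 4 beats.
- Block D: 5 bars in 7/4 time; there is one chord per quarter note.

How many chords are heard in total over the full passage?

105 chords

A: 15·5 = 75 beats, 75/3 = 25 chords.
B: 9·5 = 45 beats, 45/3 = 15 chords.
C: 24·5 = 120 beats, 120/4 = 30 chords.
D: 5·7 = 35 beats, 35/1 = 35 chords.
Total: 25 + 15 + 30 + 35 = 105.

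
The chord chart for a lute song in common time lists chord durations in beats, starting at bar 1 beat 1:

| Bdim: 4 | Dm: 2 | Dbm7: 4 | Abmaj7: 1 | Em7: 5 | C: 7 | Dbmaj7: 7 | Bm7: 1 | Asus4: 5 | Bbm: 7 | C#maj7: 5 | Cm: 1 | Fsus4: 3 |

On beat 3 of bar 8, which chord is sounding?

Beat 3 of bar 8 is beat (8−1)×4 + 3 = 31 overall.
Running totals: Bdim ends at 4, Dm ends at 6, Dbm7 ends at 10, Abmaj7 ends at 11, Em7 ends at 16, C ends at 23, Dbmaj7 ends at 30, Bm7 ends at 31.
Beat 31 falls within Bm7.

Bm7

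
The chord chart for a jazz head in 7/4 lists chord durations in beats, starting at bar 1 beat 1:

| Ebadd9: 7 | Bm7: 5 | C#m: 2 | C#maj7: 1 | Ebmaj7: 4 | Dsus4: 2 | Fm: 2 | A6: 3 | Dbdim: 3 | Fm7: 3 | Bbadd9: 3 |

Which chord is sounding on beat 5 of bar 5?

Bbadd9

Beat 5 of bar 5 is beat (5−1)×7 + 5 = 33 overall.
Running totals: Ebadd9 ends at 7, Bm7 ends at 12, C#m ends at 14, C#maj7 ends at 15, Ebmaj7 ends at 19, Dsus4 ends at 21, Fm ends at 23, A6 ends at 26, Dbdim ends at 29, Fm7 ends at 32, Bbadd9 ends at 35.
Beat 33 falls within Bbadd9.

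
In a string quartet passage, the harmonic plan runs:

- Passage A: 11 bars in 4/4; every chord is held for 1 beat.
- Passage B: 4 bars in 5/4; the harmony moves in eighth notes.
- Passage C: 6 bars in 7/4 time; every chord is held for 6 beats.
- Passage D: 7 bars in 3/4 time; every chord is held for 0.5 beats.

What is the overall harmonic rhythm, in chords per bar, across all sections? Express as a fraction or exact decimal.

4.75 chords per bar

A: 11 × 4 = 44 beats ÷ 1 = 44 chords.
B: 4 × 5 = 20 beats ÷ 0.5 = 40 chords.
C: 6 × 7 = 42 beats ÷ 6 = 7 chords.
D: 7 × 3 = 21 beats ÷ 0.5 = 42 chords.
Overall: 133 chords over 28 bars → 133/28 = 4.75 chords per bar.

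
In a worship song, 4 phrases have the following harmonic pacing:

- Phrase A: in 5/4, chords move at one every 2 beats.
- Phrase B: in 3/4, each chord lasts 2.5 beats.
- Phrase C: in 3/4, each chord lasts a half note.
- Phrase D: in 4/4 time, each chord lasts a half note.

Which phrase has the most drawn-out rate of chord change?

Phrase B

A: each chord is 2 beats in 5/4, so 2.5 per bar.
B: each chord is 2.5 beats in 3/4, so 1.2 per bar.
C: each chord is 2 beats in 3/4, so 1.5 per bar.
D: each chord is 2 beats in 4/4, so 2 per bar.
Slowest is B at 1.2 chords/bar.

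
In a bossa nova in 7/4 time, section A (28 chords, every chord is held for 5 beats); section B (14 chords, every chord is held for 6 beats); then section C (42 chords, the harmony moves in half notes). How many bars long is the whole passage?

44 bars

A: 28 × 5 = 140 beats = 20 bars.
B: 14 × 6 = 84 beats = 12 bars.
C: 42 × 2 = 84 beats = 12 bars.
Total: 20 + 12 + 12 = 44 bars.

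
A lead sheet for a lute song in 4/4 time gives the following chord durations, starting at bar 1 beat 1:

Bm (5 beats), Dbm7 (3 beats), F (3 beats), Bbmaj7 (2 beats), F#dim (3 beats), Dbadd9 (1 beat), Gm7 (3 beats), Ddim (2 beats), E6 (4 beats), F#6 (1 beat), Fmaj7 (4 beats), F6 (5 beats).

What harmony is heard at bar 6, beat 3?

Beat 3 of bar 6 is beat (6−1)×4 + 3 = 23 overall.
Running totals: Bm ends at 5, Dbm7 ends at 8, F ends at 11, Bbmaj7 ends at 13, F#dim ends at 16, Dbadd9 ends at 17, Gm7 ends at 20, Ddim ends at 22, E6 ends at 26.
Beat 23 falls within E6.

E6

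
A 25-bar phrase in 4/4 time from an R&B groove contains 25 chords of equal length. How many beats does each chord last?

4 beats

25 bars × 4 beats/bar = 100 beats total.
100 beats ÷ 25 chords = 4 beats per chord.
(That is a whole note.)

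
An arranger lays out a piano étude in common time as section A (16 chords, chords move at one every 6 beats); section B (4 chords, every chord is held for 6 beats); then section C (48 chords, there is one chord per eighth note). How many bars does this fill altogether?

A: 16 × 6 = 96 beats = 24 bars.
B: 4 × 6 = 24 beats = 6 bars.
C: 48 × 0.5 = 24 beats = 6 bars.
Total: 24 + 6 + 6 = 36 bars.

36 bars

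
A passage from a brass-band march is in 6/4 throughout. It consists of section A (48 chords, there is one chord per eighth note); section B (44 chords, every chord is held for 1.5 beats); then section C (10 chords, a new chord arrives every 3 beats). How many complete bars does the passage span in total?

A: 48 × 0.5 = 24 beats = 4 bars.
B: 44 × 1.5 = 66 beats = 11 bars.
C: 10 × 3 = 30 beats = 5 bars.
Total: 4 + 11 + 5 = 20 bars.

20 bars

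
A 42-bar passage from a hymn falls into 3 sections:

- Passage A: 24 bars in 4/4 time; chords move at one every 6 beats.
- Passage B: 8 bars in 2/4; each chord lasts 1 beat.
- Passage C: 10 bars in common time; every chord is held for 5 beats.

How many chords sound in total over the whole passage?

40 chords

A: 24·4 = 96 beats, 96/6 = 16 chords.
B: 8·2 = 16 beats, 16/1 = 16 chords.
C: 10·4 = 40 beats, 40/5 = 8 chords.
Total: 16 + 16 + 8 = 40.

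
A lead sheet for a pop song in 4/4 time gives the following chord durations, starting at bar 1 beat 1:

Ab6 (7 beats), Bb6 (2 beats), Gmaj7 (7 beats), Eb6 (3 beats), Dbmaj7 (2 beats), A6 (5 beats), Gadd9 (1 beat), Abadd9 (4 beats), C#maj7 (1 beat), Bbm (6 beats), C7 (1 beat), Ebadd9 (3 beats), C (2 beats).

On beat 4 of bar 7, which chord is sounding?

Beat 4 of bar 7 is beat (7−1)×4 + 4 = 28 overall.
Running totals: Ab6 ends at 7, Bb6 ends at 9, Gmaj7 ends at 16, Eb6 ends at 19, Dbmaj7 ends at 21, A6 ends at 26, Gadd9 ends at 27, Abadd9 ends at 31.
Beat 28 falls within Abadd9.

Abadd9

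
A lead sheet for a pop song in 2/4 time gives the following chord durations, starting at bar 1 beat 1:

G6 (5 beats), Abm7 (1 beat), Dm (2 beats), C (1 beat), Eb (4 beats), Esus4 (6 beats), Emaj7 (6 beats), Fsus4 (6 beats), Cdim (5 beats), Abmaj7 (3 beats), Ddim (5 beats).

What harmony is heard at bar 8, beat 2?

Beat 2 of bar 8 is beat (8−1)×2 + 2 = 16 overall.
Running totals: G6 ends at 5, Abm7 ends at 6, Dm ends at 8, C ends at 9, Eb ends at 13, Esus4 ends at 19.
Beat 16 falls within Esus4.

Esus4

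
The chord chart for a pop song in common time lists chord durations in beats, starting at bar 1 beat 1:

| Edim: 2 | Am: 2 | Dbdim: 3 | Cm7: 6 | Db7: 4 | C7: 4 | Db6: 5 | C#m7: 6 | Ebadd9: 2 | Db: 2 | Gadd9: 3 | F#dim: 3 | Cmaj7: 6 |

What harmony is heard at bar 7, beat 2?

Beat 2 of bar 7 is beat (7−1)×4 + 2 = 26 overall.
Running totals: Edim ends at 2, Am ends at 4, Dbdim ends at 7, Cm7 ends at 13, Db7 ends at 17, C7 ends at 21, Db6 ends at 26.
Beat 26 falls within Db6.

Db6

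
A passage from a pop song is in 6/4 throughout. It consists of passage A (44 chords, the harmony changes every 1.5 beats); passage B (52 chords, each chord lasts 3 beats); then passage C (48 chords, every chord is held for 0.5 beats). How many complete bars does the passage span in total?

A: 44 × 1.5 = 66 beats = 11 bars.
B: 52 × 3 = 156 beats = 26 bars.
C: 48 × 0.5 = 24 beats = 4 bars.
Total: 11 + 26 + 4 = 41 bars.

41 bars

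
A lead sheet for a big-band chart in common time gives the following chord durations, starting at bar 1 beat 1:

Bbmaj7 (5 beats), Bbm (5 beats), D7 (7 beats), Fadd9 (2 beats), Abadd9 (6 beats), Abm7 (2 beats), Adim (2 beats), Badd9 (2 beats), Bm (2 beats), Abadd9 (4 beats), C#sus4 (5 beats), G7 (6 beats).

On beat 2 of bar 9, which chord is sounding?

Abadd9

Beat 2 of bar 9 is beat (9−1)×4 + 2 = 34 overall.
Running totals: Bbmaj7 ends at 5, Bbm ends at 10, D7 ends at 17, Fadd9 ends at 19, Abadd9 ends at 25, Abm7 ends at 27, Adim ends at 29, Badd9 ends at 31, Bm ends at 33, Abadd9 ends at 37.
Beat 34 falls within Abadd9.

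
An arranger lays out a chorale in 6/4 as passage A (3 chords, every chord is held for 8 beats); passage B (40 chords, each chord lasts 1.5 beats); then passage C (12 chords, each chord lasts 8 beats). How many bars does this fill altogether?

30 bars

A: 3 × 8 = 24 beats = 4 bars.
B: 40 × 1.5 = 60 beats = 10 bars.
C: 12 × 8 = 96 beats = 16 bars.
Total: 4 + 10 + 16 = 30 bars.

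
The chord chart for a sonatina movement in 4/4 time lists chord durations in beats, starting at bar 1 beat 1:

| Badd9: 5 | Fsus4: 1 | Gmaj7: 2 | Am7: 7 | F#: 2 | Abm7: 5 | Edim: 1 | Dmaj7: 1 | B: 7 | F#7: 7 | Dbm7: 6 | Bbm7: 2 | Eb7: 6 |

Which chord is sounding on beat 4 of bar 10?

Beat 4 of bar 10 is beat (10−1)×4 + 4 = 40 overall.
Running totals: Badd9 ends at 5, Fsus4 ends at 6, Gmaj7 ends at 8, Am7 ends at 15, F# ends at 17, Abm7 ends at 22, Edim ends at 23, Dmaj7 ends at 24, B ends at 31, F#7 ends at 38, Dbm7 ends at 44.
Beat 40 falls within Dbm7.

Dbm7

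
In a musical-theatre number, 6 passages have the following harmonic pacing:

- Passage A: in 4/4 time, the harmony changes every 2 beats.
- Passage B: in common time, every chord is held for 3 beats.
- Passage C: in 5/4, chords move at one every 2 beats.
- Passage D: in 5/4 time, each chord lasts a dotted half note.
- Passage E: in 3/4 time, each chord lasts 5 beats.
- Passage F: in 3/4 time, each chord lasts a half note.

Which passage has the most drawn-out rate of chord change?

A: 4 beats/bar ÷ 2 beats/chord = 2 chords/bar.
B: 4 beats/bar ÷ 3 beats/chord = 4/3 chords/bar.
C: 5 beats/bar ÷ 2 beats/chord = 2.5 chords/bar.
D: 5 beats/bar ÷ 3 beats/chord = 5/3 chords/bar.
E: 3 beats/bar ÷ 5 beats/chord = 0.6 chords/bar.
F: 3 beats/bar ÷ 2 beats/chord = 1.5 chords/bar.
Slowest is E at 0.6 chords/bar.

Passage E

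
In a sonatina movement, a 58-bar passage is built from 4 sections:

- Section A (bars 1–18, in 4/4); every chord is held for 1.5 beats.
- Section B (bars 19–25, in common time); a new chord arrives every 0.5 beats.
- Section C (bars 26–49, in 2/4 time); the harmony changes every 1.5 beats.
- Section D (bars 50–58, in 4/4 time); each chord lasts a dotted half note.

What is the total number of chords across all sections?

148 chords

A: 18·4 = 72 beats, 72/1.5 = 48 chords.
B: 7·4 = 28 beats, 28/0.5 = 56 chords.
C: 24·2 = 48 beats, 48/1.5 = 32 chords.
D: 9·4 = 36 beats, 36/3 = 12 chords.
Total: 48 + 56 + 32 + 12 = 148.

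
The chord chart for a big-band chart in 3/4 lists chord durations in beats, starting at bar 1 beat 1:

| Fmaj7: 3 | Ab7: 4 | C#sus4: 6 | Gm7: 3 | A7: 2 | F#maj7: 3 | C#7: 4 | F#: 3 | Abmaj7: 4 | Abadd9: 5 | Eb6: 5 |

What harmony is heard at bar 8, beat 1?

Beat 1 of bar 8 is beat (8−1)×3 + 1 = 22 overall.
Running totals: Fmaj7 ends at 3, Ab7 ends at 7, C#sus4 ends at 13, Gm7 ends at 16, A7 ends at 18, F#maj7 ends at 21, C#7 ends at 25.
Beat 22 falls within C#7.

C#7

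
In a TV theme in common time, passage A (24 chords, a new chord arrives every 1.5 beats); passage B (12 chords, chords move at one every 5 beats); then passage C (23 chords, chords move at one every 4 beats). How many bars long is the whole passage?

A: 24 × 1.5 = 36 beats = 9 bars.
B: 12 × 5 = 60 beats = 15 bars.
C: 23 × 4 = 92 beats = 23 bars.
Total: 9 + 15 + 23 = 47 bars.

47 bars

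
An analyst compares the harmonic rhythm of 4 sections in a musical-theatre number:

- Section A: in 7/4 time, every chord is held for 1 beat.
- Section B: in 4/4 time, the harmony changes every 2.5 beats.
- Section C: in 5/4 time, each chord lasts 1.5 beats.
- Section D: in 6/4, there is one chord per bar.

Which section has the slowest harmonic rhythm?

A: each chord is 1 beat in 7/4, so 7 per bar.
B: each chord is 2.5 beats in 4/4, so 1.6 per bar.
C: each chord is 1.5 beats in 5/4, so 10/3 per bar.
D: each chord is 6 beats in 6/4, so 1 per bar.
Slowest is D at 1 chords/bar.

Section D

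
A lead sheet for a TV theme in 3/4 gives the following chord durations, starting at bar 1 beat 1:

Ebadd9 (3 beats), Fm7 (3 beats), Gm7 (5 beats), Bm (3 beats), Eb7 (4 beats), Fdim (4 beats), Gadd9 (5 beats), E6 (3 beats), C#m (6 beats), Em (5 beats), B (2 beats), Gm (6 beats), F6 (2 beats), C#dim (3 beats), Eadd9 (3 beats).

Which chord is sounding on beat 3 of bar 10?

Beat 3 of bar 10 is beat (10−1)×3 + 3 = 30 overall.
Running totals: Ebadd9 ends at 3, Fm7 ends at 6, Gm7 ends at 11, Bm ends at 14, Eb7 ends at 18, Fdim ends at 22, Gadd9 ends at 27, E6 ends at 30.
Beat 30 falls within E6.

E6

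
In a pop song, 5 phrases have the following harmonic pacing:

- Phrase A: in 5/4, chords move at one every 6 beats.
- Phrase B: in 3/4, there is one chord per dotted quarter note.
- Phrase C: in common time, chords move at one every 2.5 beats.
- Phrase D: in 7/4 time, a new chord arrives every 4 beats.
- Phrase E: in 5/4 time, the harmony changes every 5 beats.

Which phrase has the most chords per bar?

A: 5/6 = 5/6 chords/bar.
B: 3/1.5 = 2 chords/bar.
C: 4/2.5 = 1.6 chords/bar.
D: 7/4 = 1.75 chords/bar.
E: 5/5 = 1 chord/bar.
Fastest is B at 2 chords/bar.

Phrase B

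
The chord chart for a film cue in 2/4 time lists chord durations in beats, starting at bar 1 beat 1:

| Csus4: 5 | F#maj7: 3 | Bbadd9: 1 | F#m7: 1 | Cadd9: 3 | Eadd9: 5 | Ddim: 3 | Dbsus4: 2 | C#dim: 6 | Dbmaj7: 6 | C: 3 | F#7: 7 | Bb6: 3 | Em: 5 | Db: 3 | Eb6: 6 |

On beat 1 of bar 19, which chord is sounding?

Beat 1 of bar 19 is beat (19−1)×2 + 1 = 37 overall.
Running totals: Csus4 ends at 5, F#maj7 ends at 8, Bbadd9 ends at 9, F#m7 ends at 10, Cadd9 ends at 13, Eadd9 ends at 18, Ddim ends at 21, Dbsus4 ends at 23, C#dim ends at 29, Dbmaj7 ends at 35, C ends at 38.
Beat 37 falls within C.

C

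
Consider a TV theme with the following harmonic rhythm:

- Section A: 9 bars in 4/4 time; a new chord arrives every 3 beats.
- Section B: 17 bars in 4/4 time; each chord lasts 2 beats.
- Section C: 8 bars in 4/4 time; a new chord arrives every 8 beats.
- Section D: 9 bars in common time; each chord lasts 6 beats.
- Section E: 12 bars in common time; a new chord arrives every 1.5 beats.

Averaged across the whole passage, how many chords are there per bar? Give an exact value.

A: 9 × 4 = 36 beats ÷ 3 = 12 chords.
B: 17 × 4 = 68 beats ÷ 2 = 34 chords.
C: 8 × 4 = 32 beats ÷ 8 = 4 chords.
D: 9 × 4 = 36 beats ÷ 6 = 6 chords.
E: 12 × 4 = 48 beats ÷ 1.5 = 32 chords.
Overall: 88 chords over 55 bars → 88/55 = 1.6 chords per bar.

1.6 chords per bar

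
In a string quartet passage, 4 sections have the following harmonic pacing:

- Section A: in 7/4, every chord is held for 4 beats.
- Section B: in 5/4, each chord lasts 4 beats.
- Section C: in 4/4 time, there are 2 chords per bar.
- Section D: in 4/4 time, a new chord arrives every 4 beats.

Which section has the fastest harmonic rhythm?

A: 7/4 = 1.75 chords/bar.
B: 5/4 = 1.25 chords/bar.
C: 4/2 = 2 chords/bar.
D: 4/4 = 1 chord/bar.
Fastest is C at 2 chords/bar.

Section C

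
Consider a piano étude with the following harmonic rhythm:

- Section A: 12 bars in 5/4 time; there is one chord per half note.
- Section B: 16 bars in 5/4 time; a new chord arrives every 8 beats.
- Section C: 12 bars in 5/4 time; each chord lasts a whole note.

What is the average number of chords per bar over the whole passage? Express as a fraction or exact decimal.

A: 12 bars of 5 beats is 60 beats; at 2 beats each that's 30 chords.
B: 16 bars of 5 beats is 80 beats; at 8 beats each that's 10 chords.
C: 12 bars of 5 beats is 60 beats; at 4 beats each that's 15 chords.
Overall: 55 chords over 40 bars → 55/40 = 1.375 chords per bar.

1.375 chords per bar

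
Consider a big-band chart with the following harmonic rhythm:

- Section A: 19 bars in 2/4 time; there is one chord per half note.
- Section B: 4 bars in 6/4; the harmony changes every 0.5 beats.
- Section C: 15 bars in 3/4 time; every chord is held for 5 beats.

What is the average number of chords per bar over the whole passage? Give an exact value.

2 chords per bar

A: 19 × 2 = 38 beats ÷ 2 = 19 chords.
B: 4 × 6 = 24 beats ÷ 0.5 = 48 chords.
C: 15 × 3 = 45 beats ÷ 5 = 9 chords.
Overall: 76 chords over 38 bars → 76/38 = 2 chords per bar.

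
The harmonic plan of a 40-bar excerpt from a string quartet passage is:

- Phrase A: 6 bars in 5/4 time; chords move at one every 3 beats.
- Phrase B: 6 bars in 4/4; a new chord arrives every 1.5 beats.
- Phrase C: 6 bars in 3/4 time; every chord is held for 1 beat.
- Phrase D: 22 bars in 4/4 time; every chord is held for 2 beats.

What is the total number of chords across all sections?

A: 6·5 = 30 beats, 30/3 = 10 chords.
B: 6·4 = 24 beats, 24/1.5 = 16 chords.
C: 6·3 = 18 beats, 18/1 = 18 chords.
D: 22·4 = 88 beats, 88/2 = 44 chords.
Total: 10 + 16 + 18 + 44 = 88.

88 chords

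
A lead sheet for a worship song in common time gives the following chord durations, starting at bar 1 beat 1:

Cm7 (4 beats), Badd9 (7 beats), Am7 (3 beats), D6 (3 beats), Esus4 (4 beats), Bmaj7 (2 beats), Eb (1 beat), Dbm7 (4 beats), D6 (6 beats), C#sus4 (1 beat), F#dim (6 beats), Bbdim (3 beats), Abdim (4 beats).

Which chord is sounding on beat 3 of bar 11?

Bbdim

Beat 3 of bar 11 is beat (11−1)×4 + 3 = 43 overall.
Running totals: Cm7 ends at 4, Badd9 ends at 11, Am7 ends at 14, D6 ends at 17, Esus4 ends at 21, Bmaj7 ends at 23, Eb ends at 24, Dbm7 ends at 28, D6 ends at 34, C#sus4 ends at 35, F#dim ends at 41, Bbdim ends at 44.
Beat 43 falls within Bbdim.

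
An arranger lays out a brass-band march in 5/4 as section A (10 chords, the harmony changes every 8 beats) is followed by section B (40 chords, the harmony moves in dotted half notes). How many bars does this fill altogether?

A: 10 × 8 = 80 beats = 16 bars.
B: 40 × 3 = 120 beats = 24 bars.
Total: 16 + 24 = 40 bars.

40 bars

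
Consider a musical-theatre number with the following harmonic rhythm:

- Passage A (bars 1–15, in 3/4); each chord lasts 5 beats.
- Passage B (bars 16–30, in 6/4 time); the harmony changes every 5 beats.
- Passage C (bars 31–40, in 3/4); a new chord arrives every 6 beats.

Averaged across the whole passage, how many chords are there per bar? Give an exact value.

A: 15 bars of 3 beats is 45 beats; at 5 beats each that's 9 chords.
B: 15 bars of 6 beats is 90 beats; at 5 beats each that's 18 chords.
C: 10 bars of 3 beats is 30 beats; at 6 beats each that's 5 chords.
Overall: 32 chords over 40 bars → 32/40 = 0.8 chords per bar.

0.8 chords per bar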